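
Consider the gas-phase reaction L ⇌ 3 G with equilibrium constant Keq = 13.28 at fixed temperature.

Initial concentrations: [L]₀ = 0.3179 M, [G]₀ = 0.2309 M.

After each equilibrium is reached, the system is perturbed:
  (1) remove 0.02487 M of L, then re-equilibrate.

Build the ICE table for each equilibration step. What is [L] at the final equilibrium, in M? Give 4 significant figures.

[L]_eq = 0.06036 M

Q₀ = 0.03872 vs Keq = 13.28 ⇒ Q<K, forward
Step 1:
                    L           G
  Initial      0.3179      0.2309
  Change      -0.2481      0.7442
  Equil       0.06982      0.9751
  solve Keq expr → x = 0.2481; check Q = 13.28
Then remove 0.02487 M of L.
Step 2:
                    L           G
  Initial     0.04495      0.9751
  Change      0.01541    -0.04622
  Equil       0.06036      0.9289
  solve Keq expr → x = -0.01541; check Q = 13.28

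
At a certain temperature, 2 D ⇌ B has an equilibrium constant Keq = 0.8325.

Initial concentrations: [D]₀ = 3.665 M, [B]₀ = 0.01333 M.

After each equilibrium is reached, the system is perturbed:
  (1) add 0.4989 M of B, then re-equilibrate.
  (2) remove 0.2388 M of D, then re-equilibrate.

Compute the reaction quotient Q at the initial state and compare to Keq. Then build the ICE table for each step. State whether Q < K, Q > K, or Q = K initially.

Q₀ = 9.9239e-04 vs Keq = 0.8325 ⇒ Q<K, forward
Step 1:
                   D          B
  Initial      3.665    0.01333
  Change      -2.446      1.223
  Equil        1.219      1.236
  solve Keq expr → x = 1.223; check Q = 0.8325
Then add 0.4989 M of B.
Step 2:
                   D          B
  Initial      1.219      1.735
  Change      0.1859   -0.09294
  Equil        1.405      1.642
  solve Keq expr → x = -0.09294; check Q = 0.8325
Then remove 0.2388 M of D.
Step 3:
                   D          B
  Initial      1.166      1.642
  Change      0.1962    -0.0981
  Equil        1.362      1.544
  solve Keq expr → x = -0.0981; check Q = 0.8325

Q₀ = 9.9239e-04; Q < K (proceeds forward)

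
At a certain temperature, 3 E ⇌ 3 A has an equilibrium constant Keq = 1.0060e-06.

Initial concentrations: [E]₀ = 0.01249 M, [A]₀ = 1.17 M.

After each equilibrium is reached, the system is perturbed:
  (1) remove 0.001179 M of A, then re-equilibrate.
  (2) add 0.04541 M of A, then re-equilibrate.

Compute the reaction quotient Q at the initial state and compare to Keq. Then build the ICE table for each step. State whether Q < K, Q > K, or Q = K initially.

Q₀ = 8.2200e+05; Q > K (proceeds reverse)

Q₀ = 8.2200e+05 vs Keq = 1.0060e-06 ⇒ Q>K, reverse
Step 1:
                    E           A
  I           0.01249        1.17
  C             1.158      -1.158
  E             1.171     0.01173
  solve Keq expr → x = -0.3861; check Q = 1.0060e-06
Then remove 0.001179 M of A.
Step 2:
                    E           A
  I             1.171     0.01055
  C         -0.001167    0.001167
  E              1.17     0.01172
  solve Keq expr → x = 3.8910e-04; check Q = 1.0060e-06
Then add 0.04541 M of A.
Step 3:
                    E           A
  I              1.17     0.05713
  C           0.04496    -0.04496
  E             1.215     0.01217
  solve Keq expr → x = -0.01499; check Q = 1.0060e-06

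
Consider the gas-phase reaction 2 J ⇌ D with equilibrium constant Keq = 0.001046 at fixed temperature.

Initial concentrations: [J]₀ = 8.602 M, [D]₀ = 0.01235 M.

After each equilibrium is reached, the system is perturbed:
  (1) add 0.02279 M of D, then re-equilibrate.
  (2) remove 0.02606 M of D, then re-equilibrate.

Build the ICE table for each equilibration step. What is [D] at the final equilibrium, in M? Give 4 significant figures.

Q₀ = 1.6690e-04 vs Keq = 0.001046 ⇒ Q<K, forward
Step 1:
                   J          D
  init         8.602    0.01235
  Δ          -0.1256     0.0628
  eq           8.476    0.07515
  solve Keq expr → x = 0.0628; check Q = 0.001046
Then add 0.02279 M of D.
Step 2:
                   J          D
  init         8.476    0.09794
  Δ          0.04401   -0.02201
  eq            8.52    0.07594
  solve Keq expr → x = -0.02201; check Q = 0.001046
Then remove 0.02606 M of D.
Step 3:
                   J          D
  init          8.52    0.04988
  Δ         -0.05033    0.02517
  eq            8.47    0.07504
  solve Keq expr → x = 0.02517; check Q = 0.001046

[D]_eq = 0.07504 M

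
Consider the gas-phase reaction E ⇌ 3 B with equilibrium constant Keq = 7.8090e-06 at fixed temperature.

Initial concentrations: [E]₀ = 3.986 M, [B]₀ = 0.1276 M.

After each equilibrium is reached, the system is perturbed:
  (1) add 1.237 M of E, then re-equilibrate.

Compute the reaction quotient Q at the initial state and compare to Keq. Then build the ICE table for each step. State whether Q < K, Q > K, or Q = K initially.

Q₀ = 5.2121e-04; Q > K (proceeds reverse)

Q₀ = 5.2121e-04 vs Keq = 7.8090e-06 ⇒ Q>K, reverse
Step 1:
                    E           B
  init          3.986      0.1276
  Δ           0.03202    -0.09606
  eq            4.018     0.03154
  solve Keq expr → x = -0.03202; check Q = 7.8090e-06
Then add 1.237 M of E.
Step 2:
                    E           B
  init          5.255     0.03154
  Δ       -9.8323e-04     0.00295
  eq            5.254     0.03449
  solve Keq expr → x = 9.8323e-04; check Q = 7.8090e-06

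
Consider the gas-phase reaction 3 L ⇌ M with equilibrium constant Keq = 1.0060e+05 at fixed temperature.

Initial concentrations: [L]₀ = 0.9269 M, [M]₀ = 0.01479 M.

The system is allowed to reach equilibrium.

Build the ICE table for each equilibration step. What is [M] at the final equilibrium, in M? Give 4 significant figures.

Q₀ = 0.01857 vs Keq = 1.0060e+05 ⇒ Q<K, forward
Step 1:
                  L         M
  I          0.9269   0.01479
  C         -0.9122    0.3041
  E         0.01469    0.3189
  solve Keq expr → x = 0.3041; check Q = 1.0060e+05

[M]_eq = 0.3189 M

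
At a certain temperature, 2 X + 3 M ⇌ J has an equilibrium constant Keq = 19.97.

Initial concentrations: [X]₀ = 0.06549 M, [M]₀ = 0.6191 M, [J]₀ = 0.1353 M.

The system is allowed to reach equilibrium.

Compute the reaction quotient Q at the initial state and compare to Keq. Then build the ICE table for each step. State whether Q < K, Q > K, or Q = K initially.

Q₀ = 132.9 vs Keq = 19.97 ⇒ Q>K, reverse
Step 1:
                   X          M          J
  init       0.06549     0.6191     0.1353
  Δ          0.05769    0.08653   -0.02884
  eq          0.1232     0.7056     0.1065
  solve Keq expr → x = -0.02884; check Q = 19.97

Q₀ = 132.9; Q > K (proceeds reverse)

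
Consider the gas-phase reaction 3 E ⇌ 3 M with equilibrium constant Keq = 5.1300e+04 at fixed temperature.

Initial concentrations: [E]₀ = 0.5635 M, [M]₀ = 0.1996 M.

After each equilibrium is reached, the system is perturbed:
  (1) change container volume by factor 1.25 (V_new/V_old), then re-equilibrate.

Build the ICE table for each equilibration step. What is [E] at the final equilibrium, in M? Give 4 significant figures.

Q₀ = 0.04444 vs Keq = 5.1300e+04 ⇒ Q<K, forward
Step 1:
                   E          M
  init        0.5635     0.1996
  Δ          -0.5435     0.5435
  eq            0.02     0.7431
  solve Keq expr → x = 0.1812; check Q = 5.1300e+04
Then change container volume by factor 1.25 (V_new/V_old).
Step 2:
                   E          M
  init         0.016     0.5945
  Δ                0          0
  eq           0.016     0.5945
  solve Keq expr → x = 0; check Q = 5.1300e+04

[E]_eq = 0.016 M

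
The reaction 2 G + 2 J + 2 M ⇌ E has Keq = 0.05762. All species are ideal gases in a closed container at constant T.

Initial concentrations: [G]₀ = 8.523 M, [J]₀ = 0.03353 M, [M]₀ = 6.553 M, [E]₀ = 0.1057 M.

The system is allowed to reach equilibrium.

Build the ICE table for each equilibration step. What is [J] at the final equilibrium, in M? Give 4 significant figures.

Q₀ = 0.03014 vs Keq = 0.05762 ⇒ Q<K, forward
Step 1:
                  G         J         M         E
  Initial     8.523   0.03353     6.553    0.1057
  Change  -0.008726 -0.008726 -0.008726  0.004363
  Equil       8.514    0.0248     6.544    0.1101
  solve Keq expr → x = 0.004363; check Q = 0.05762

[J]_eq = 0.0248 M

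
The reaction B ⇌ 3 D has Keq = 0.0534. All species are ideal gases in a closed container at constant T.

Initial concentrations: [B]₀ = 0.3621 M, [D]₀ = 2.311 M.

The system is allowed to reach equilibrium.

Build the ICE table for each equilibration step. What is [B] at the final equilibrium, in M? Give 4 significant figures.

Q₀ = 34.09 vs Keq = 0.0534 ⇒ Q>K, reverse
Step 1:
                    B           D
  I            0.3621       2.311
  C            0.6445      -1.934
  E             1.007      0.3774
  solve Keq expr → x = -0.6445; check Q = 0.0534

[B]_eq = 1.007 M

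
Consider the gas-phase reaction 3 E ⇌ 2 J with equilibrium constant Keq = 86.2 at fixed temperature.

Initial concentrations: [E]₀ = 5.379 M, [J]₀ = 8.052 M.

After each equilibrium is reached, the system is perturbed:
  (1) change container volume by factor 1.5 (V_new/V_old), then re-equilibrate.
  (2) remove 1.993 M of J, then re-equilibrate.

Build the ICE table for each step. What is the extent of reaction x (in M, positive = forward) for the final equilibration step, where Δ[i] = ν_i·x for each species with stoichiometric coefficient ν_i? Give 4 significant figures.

Q₀ = 0.4166 vs Keq = 86.2 ⇒ Q<K, forward
Step 1:
                    E           J
  init          5.379       8.052
  Δ            -4.266       2.844
  eq            1.113        10.9
  solve Keq expr → x = 1.422; check Q = 86.2
Then change container volume by factor 1.5 (V_new/V_old).
Step 2:
                    E           J
  init         0.7418       7.264
  Δ             0.102    -0.06802
  eq           0.8438       7.196
  solve Keq expr → x = -0.03401; check Q = 86.2
Then remove 1.993 M of J.
Step 3:
                    E           J
  init         0.8438       5.203
  Δ           -0.1551      0.1034
  eq           0.6887       5.307
  solve Keq expr → x = 0.05169; check Q = 86.2

x = 0.05169 M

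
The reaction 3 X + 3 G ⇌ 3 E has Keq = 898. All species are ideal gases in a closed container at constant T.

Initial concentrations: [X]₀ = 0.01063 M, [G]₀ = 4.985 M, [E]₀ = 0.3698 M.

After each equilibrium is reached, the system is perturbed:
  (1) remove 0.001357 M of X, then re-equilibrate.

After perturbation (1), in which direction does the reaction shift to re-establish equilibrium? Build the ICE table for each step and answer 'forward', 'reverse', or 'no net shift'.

Direction: reverse

Q₀ = 339.9 vs Keq = 898 ⇒ Q<K, forward
Step 1:
                   X          G          E
  I          0.01063      4.985     0.3698
  C        -0.002877  -0.002877   0.002877
  E         0.007753      4.982     0.3727
  solve Keq expr → x = 9.5887e-04; check Q = 898
Then remove 0.001357 M of X.
Step 2:
                   X          G          E
  I         0.006396      4.982     0.3727
  C         0.001327   0.001327  -0.001327
  E         0.007724      4.983     0.3713
  solve Keq expr → x = -4.4244e-04; check Q = 898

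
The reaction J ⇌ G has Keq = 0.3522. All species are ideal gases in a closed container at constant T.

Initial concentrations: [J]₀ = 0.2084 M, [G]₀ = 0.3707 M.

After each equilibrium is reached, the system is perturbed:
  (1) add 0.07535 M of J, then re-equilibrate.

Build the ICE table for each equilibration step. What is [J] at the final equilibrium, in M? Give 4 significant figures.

[J]_eq = 0.484 M

Q₀ = 1.779 vs Keq = 0.3522 ⇒ Q>K, reverse
Step 1:
                   J          G
  init        0.2084     0.3707
  Δ           0.2199    -0.2199
  eq          0.4283     0.1508
  solve Keq expr → x = -0.2199; check Q = 0.3522
Then add 0.07535 M of J.
Step 2:
                   J          G
  init        0.5036     0.1508
  Δ         -0.01963    0.01963
  eq           0.484     0.1705
  solve Keq expr → x = 0.01963; check Q = 0.3522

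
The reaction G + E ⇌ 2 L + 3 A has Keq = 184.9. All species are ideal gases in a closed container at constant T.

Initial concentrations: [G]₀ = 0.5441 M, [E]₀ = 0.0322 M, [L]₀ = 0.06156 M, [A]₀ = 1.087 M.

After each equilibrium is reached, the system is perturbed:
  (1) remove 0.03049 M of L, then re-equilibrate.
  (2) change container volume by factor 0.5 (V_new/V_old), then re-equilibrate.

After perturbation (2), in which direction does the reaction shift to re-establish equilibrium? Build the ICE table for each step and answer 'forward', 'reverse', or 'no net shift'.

Direction: reverse

Q₀ = 0.2778 vs Keq = 184.9 ⇒ Q<K, forward
Step 1:
                    G           E           L           A
  I            0.5441      0.0322     0.06156       1.087
  C          -0.03193    -0.03193     0.06385     0.09578
  E            0.5122  2.7480e-04      0.1254       1.183
  solve Keq expr → x = 0.03193; check Q = 184.9
Then remove 0.03049 M of L.
Step 2:
                    G           E           L           A
  I            0.5122  2.7480e-04     0.09492       1.183
  C       -1.1643e-04 -1.1643e-04  2.3286e-04  3.4928e-04
  E            0.5121  1.5837e-04     0.09515       1.183
  solve Keq expr → x = 1.1643e-04; check Q = 184.9
Then change container volume by factor 0.5 (V_new/V_old).
Step 3:
                    G           E           L           A
  I             1.024  3.1675e-04      0.1903       2.366
  C          0.002083    0.002083   -0.004167    -0.00625
  E             1.026      0.0024      0.1861        2.36
  solve Keq expr → x = -0.002083; check Q = 184.9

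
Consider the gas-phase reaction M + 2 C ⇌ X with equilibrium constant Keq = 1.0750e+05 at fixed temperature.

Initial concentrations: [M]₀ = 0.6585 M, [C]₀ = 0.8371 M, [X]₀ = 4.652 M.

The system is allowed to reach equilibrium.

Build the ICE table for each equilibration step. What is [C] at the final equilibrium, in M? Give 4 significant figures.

[C]_eq = 0.01381 M

Q₀ = 10.08 vs Keq = 1.0750e+05 ⇒ Q<K, forward
Step 1:
                  M         C         X
  init       0.6585    0.8371     4.652
  Δ         -0.4116   -0.8233    0.4116
  eq         0.2469   0.01381     5.064
  solve Keq expr → x = 0.4116; check Q = 1.0750e+05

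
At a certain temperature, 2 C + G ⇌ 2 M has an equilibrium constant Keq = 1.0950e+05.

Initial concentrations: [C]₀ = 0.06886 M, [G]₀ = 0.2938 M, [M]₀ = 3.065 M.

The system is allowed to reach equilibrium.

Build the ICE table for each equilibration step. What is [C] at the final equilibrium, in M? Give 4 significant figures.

[C]_eq = 0.01817 M

Q₀ = 6743 vs Keq = 1.0950e+05 ⇒ Q<K, forward
Step 1:
                    C           G           M
  I           0.06886      0.2938       3.065
  C          -0.05069    -0.02534     0.05069
  E           0.01817      0.2685       3.116
  solve Keq expr → x = 0.02534; check Q = 1.0950e+05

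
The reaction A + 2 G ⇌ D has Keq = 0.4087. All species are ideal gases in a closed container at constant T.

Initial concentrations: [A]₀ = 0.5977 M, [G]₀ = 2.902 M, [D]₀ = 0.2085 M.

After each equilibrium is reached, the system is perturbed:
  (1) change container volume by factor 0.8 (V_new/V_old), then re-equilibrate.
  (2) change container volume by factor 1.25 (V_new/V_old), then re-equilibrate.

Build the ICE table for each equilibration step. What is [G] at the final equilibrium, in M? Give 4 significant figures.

Q₀ = 0.04142 vs Keq = 0.4087 ⇒ Q<K, forward
Step 1:
                  A         G         D
  I          0.5977     2.902    0.2085
  C         -0.3328   -0.6657    0.3328
  E          0.2649     2.236    0.5413
  solve Keq expr → x = 0.3328; check Q = 0.4087
Then change container volume by factor 0.8 (V_new/V_old).
Step 2:
                  A         G         D
  I          0.3311     2.795    0.6767
  C        -0.07113   -0.1423   0.07113
  E          0.2599     2.653    0.7478
  solve Keq expr → x = 0.07113; check Q = 0.4087
Then change container volume by factor 1.25 (V_new/V_old).
Step 3:
                  A         G         D
  I           0.208     2.123    0.5982
  C          0.0569    0.1138   -0.0569
  E          0.2649     2.236    0.5413
  solve Keq expr → x = -0.0569; check Q = 0.4087

[G]_eq = 2.236 M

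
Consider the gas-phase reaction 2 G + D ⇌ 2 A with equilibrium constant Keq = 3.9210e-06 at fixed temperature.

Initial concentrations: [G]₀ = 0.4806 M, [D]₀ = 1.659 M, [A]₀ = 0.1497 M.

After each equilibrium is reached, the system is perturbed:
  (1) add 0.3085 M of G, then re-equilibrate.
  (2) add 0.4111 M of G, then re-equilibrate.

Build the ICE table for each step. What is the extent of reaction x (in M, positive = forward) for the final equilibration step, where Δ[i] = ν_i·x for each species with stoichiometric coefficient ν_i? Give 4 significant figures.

x = 5.3410e-04 M

Q₀ = 0.05848 vs Keq = 3.9210e-06 ⇒ Q>K, reverse
Step 1:
                  G         D         A
  init       0.4806     1.659    0.1497
  Δ          0.1481   0.07403   -0.1481
  eq         0.6287     1.733  0.001639
  solve Keq expr → x = -0.07403; check Q = 3.9210e-06
Then add 0.3085 M of G.
Step 2:
                  G         D         A
  init       0.9372     1.733  0.001639
  Δ       -8.0181e-04 -4.0091e-04 8.0181e-04
  eq         0.9364     1.733  0.002441
  solve Keq expr → x = 4.0091e-04; check Q = 3.9210e-06
Then add 0.4111 M of G.
Step 3:
                  G         D         A
  init        1.347     1.733  0.002441
  Δ       -0.001068 -5.3410e-04  0.001068
  eq          1.346     1.732  0.003509
  solve Keq expr → x = 5.3410e-04; check Q = 3.9210e-06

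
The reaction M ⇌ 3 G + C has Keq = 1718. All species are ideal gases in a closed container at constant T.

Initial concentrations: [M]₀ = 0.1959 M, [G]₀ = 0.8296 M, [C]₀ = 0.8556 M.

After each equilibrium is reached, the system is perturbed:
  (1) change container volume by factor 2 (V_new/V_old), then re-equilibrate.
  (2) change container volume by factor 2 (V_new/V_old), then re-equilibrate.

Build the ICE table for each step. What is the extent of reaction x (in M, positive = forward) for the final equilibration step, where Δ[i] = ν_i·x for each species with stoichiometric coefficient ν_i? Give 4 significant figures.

Q₀ = 2.494 vs Keq = 1718 ⇒ Q<K, forward
Step 1:
                   M          G          C
  Initial     0.1959     0.8296     0.8556
  Change     -0.1942     0.5825     0.1942
  Equil     0.001721      1.412       1.05
  solve Keq expr → x = 0.1942; check Q = 1718
Then change container volume by factor 2 (V_new/V_old).
Step 2:
                   M          G          C
  Initial 8.6035e-04     0.7061     0.5249
  Change  -7.5162e-04   0.002255 7.5162e-04
  Equil   1.0873e-04     0.7083     0.5256
  solve Keq expr → x = 7.5162e-04; check Q = 1718
Then change container volume by factor 2 (V_new/V_old).
Step 3:
                   M          G          C
  Initial 5.4367e-05     0.3542     0.2628
  Change  -4.7561e-05 1.4268e-04 4.7561e-05
  Equil   6.8053e-06     0.3543     0.2629
  solve Keq expr → x = 4.7561e-05; check Q = 1718

x = 4.7561e-05 M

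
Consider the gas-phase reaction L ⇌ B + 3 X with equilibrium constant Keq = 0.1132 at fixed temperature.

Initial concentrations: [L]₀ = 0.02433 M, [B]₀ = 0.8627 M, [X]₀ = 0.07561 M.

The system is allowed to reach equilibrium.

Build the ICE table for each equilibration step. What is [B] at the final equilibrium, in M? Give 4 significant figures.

[B]_eq = 0.8755 M

Q₀ = 0.01533 vs Keq = 0.1132 ⇒ Q<K, forward
Step 1:
                  L         B         X
  I         0.02433    0.8627   0.07561
  C        -0.01284   0.01284   0.03851
  E         0.01149    0.8755    0.1141
  solve Keq expr → x = 0.01284; check Q = 0.1132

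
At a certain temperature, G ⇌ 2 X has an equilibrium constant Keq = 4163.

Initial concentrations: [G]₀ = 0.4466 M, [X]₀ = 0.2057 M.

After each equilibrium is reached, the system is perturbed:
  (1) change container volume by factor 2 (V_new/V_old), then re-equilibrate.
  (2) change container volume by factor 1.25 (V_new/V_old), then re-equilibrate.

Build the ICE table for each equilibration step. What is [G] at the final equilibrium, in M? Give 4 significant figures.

[G]_eq = 4.6392e-05 M

Q₀ = 0.09474 vs Keq = 4163 ⇒ Q<K, forward
Step 1:
                  G         X
  init       0.4466    0.2057
  Δ         -0.4463    0.8926
  eq      2.8977e-04     1.098
  solve Keq expr → x = 0.4463; check Q = 4163
Then change container volume by factor 2 (V_new/V_old).
Step 2:
                  G         X
  init    1.4488e-04    0.5492
  Δ       -7.2404e-05 1.4481e-04
  eq      7.2480e-05    0.5493
  solve Keq expr → x = 7.2404e-05; check Q = 4163
Then change container volume by factor 1.25 (V_new/V_old).
Step 3:
                  G         X
  init    5.7984e-05    0.4394
  Δ       -1.1592e-05 2.3184e-05
  eq      4.6392e-05    0.4395
  solve Keq expr → x = 1.1592e-05; check Q = 4163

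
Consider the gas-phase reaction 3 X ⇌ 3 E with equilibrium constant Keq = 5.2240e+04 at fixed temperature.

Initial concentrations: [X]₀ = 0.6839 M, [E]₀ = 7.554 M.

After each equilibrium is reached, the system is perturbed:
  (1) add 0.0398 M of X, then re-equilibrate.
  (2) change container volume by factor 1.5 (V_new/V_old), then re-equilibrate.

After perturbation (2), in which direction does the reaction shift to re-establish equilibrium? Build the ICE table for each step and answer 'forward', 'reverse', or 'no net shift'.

Direction: no net shift

Q₀ = 1348 vs Keq = 5.2240e+04 ⇒ Q<K, forward
Step 1:
                  X         E
  init       0.6839     7.554
  Δ         -0.4693    0.4693
  eq         0.2146     8.023
  solve Keq expr → x = 0.1564; check Q = 5.2240e+04
Then add 0.0398 M of X.
Step 2:
                  X         E
  init       0.2544     8.023
  Δ        -0.03876   0.03876
  eq         0.2157     8.062
  solve Keq expr → x = 0.01292; check Q = 5.2240e+04
Then change container volume by factor 1.5 (V_new/V_old).
Step 3:
                  X         E
  init       0.1438     5.375
  Δ               0         0
  eq         0.1438     5.375
  solve Keq expr → x = 0; check Q = 5.2240e+04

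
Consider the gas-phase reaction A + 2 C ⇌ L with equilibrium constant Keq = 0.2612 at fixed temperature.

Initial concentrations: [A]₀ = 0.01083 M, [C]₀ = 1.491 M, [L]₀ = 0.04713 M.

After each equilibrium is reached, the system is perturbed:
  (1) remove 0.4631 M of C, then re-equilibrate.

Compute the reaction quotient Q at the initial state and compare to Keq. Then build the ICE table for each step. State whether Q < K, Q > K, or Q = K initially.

Q₀ = 1.958 vs Keq = 0.2612 ⇒ Q>K, reverse
Step 1:
                  A         C         L
  Initial   0.01083     1.491   0.04713
  Change    0.02494   0.04989  -0.02494
  Equil     0.03577     1.541   0.02219
  solve Keq expr → x = -0.02494; check Q = 0.2612
Then remove 0.4631 M of C.
Step 2:
                  A         C         L
  Initial   0.03577     1.078   0.02219
  Change   0.008372   0.01674 -0.008372
  Equil     0.04415     1.095   0.01381
  solve Keq expr → x = -0.008372; check Q = 0.2612

Q₀ = 1.958; Q > K (proceeds reverse)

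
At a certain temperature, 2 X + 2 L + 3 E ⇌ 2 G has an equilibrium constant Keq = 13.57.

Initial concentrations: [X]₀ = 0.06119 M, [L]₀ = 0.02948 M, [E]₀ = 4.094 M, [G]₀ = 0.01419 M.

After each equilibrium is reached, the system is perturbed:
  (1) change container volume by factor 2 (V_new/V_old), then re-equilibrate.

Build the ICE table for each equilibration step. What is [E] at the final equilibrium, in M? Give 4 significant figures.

Q₀ = 0.9018 vs Keq = 13.57 ⇒ Q<K, forward
Step 1:
                  X         L         E         G
  Initial   0.06119   0.02948     4.094   0.01419
  Change   -0.01196  -0.01196  -0.01794   0.01196
  Equil     0.04923   0.01752     4.076   0.02615
  solve Keq expr → x = 0.005979; check Q = 13.57
Then change container volume by factor 2 (V_new/V_old).
Step 2:
                  X         L         E         G
  Initial   0.02462  0.008761     2.038   0.01307
  Change   0.007455  0.007455   0.01118 -0.007455
  Equil     0.03207   0.01622     2.049   0.00562
  solve Keq expr → x = -0.003727; check Q = 13.57

[E]_eq = 2.049 M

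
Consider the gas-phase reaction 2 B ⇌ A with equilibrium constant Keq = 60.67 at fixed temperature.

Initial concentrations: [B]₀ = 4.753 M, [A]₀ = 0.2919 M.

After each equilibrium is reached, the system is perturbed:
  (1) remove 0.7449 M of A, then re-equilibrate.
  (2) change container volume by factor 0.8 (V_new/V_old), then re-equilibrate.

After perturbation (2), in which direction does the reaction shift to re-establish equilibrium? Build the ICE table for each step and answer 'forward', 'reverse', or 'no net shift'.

Q₀ = 0.01292 vs Keq = 60.67 ⇒ Q<K, forward
Step 1:
                    B           A
  I             4.753      0.2919
  C            -4.547       2.274
  E            0.2056       2.566
  solve Keq expr → x = 2.274; check Q = 60.67
Then remove 0.7449 M of A.
Step 2:
                    B           A
  I            0.2056       1.821
  C          -0.03166     0.01583
  E             0.174       1.837
  solve Keq expr → x = 0.01583; check Q = 60.67
Then change container volume by factor 0.8 (V_new/V_old).
Step 3:
                    B           A
  I            0.2175       2.296
  C          -0.02248     0.01124
  E             0.195       2.307
  solve Keq expr → x = 0.01124; check Q = 60.67

Direction: forward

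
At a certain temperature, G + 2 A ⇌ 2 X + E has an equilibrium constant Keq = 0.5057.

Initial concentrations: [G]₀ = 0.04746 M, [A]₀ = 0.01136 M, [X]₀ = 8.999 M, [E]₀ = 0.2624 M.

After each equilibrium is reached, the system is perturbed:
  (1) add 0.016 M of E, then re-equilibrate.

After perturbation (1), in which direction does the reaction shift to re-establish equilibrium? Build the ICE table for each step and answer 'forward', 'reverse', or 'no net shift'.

Q₀ = 3.4695e+06 vs Keq = 0.5057 ⇒ Q>K, reverse
Step 1:
                    G           A           X           E
  I           0.04746     0.01136       8.999      0.2624
  C            0.2618      0.5236     -0.5236     -0.2618
  E            0.3092      0.5349       8.475  6.2291e-04
  solve Keq expr → x = -0.2618; check Q = 0.5057
Then add 0.016 M of E.
Step 2:
                    G           A           X           E
  I            0.3092      0.5349       8.475     0.01662
  C           0.01588     0.03176    -0.03176    -0.01588
  E            0.3251      0.5667       8.444  7.4054e-04
  solve Keq expr → x = -0.01588; check Q = 0.5057

Direction: reverse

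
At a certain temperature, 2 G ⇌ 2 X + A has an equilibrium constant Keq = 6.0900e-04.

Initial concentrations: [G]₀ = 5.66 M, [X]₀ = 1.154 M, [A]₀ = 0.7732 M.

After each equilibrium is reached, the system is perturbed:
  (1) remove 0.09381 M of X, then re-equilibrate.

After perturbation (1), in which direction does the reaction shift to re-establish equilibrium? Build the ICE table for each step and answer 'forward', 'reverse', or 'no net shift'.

Direction: forward

Q₀ = 0.03214 vs Keq = 6.0900e-04 ⇒ Q>K, reverse
Step 1:
                   G          X          A
  Initial       5.66      1.154     0.7732
  Change      0.8755    -0.8755    -0.4378
  Equil        6.536     0.2785     0.3354
  solve Keq expr → x = -0.4378; check Q = 6.0900e-04
Then remove 0.09381 M of X.
Step 2:
                   G          X          A
  Initial      6.536     0.1847     0.3354
  Change    -0.07616    0.07616    0.03808
  Equil        6.459     0.2608     0.3735
  solve Keq expr → x = 0.03808; check Q = 6.0900e-04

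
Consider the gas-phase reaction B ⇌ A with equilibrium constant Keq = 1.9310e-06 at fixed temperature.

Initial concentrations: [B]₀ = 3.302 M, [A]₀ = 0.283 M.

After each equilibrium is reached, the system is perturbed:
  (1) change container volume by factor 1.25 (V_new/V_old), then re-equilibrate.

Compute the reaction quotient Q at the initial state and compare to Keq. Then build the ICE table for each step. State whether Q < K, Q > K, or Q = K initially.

Q₀ = 0.08571; Q > K (proceeds reverse)

Q₀ = 0.08571 vs Keq = 1.9310e-06 ⇒ Q>K, reverse
Step 1:
                    B           A
  I             3.302       0.283
  C             0.283      -0.283
  E             3.585  6.9226e-06
  solve Keq expr → x = -0.283; check Q = 1.9310e-06
Then change container volume by factor 1.25 (V_new/V_old).
Step 2:
                    B           A
  I             2.868  5.5381e-06
  C                 0           0
  E             2.868  5.5381e-06
  solve Keq expr → x = 0; check Q = 1.9310e-06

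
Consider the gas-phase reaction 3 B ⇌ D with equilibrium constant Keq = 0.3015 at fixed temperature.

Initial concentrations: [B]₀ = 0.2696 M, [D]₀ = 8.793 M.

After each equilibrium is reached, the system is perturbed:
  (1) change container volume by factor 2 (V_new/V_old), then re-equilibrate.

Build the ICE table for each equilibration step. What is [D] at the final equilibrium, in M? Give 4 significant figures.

Q₀ = 448.7 vs Keq = 0.3015 ⇒ Q>K, reverse
Step 1:
                  B         D
  init       0.2696     8.793
  Δ             2.7   -0.8999
  eq          2.969     7.893
  solve Keq expr → x = -0.8999; check Q = 0.3015
Then change container volume by factor 2 (V_new/V_old).
Step 2:
                  B         D
  init        1.485     3.947
  Δ          0.8166   -0.2722
  eq          2.301     3.674
  solve Keq expr → x = -0.2722; check Q = 0.3015

[D]_eq = 3.674 M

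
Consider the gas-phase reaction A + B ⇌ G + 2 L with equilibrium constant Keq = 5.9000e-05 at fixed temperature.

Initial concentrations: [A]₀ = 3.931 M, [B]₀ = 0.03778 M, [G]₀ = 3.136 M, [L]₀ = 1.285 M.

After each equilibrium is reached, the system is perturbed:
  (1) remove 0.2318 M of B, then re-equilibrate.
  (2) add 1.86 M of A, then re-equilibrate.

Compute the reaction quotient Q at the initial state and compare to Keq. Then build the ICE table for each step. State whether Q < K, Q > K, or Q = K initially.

Q₀ = 34.87; Q > K (proceeds reverse)

Q₀ = 34.87 vs Keq = 5.9000e-05 ⇒ Q>K, reverse
Step 1:
                   A          B          G          L
  init         3.931    0.03778      3.136      1.285
  Δ           0.6382     0.6382    -0.6382     -1.276
  eq           4.569      0.676      2.498   0.008542
  solve Keq expr → x = -0.6382; check Q = 5.9000e-05
Then remove 0.2318 M of B.
Step 2:
                   A          B          G          L
  init         4.569     0.4442      2.498   0.008542
  Δ       8.0482e-04 8.0482e-04 -8.0482e-04   -0.00161
  eq            4.57      0.445      2.497   0.006932
  solve Keq expr → x = -8.0482e-04; check Q = 5.9000e-05
Then add 1.86 M of A.
Step 3:
                   A          B          G          L
  init          6.43      0.445      2.497   0.006932
  Δ       -6.4158e-04 -6.4158e-04 6.4158e-04   0.001283
  eq           6.429     0.4444      2.498   0.008215
  solve Keq expr → x = 6.4158e-04; check Q = 5.9000e-05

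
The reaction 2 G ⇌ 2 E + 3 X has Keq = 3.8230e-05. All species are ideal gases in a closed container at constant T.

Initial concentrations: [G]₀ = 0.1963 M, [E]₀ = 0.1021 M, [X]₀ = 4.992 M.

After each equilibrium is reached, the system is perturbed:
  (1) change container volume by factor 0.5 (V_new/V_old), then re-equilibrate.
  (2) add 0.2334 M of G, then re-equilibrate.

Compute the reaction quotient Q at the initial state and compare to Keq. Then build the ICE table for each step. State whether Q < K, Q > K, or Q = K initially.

Q₀ = 33.65 vs Keq = 3.8230e-05 ⇒ Q>K, reverse
Step 1:
                   G          E          X
  init        0.1963     0.1021      4.992
  Δ           0.1019    -0.1019    -0.1529
  eq          0.2982 1.7322e-04      4.839
  solve Keq expr → x = -0.05096; check Q = 3.8230e-05
Then change container volume by factor 0.5 (V_new/V_old).
Step 2:
                   G          E          X
  init        0.5965 3.4644e-04      9.678
  Δ       2.2390e-04 -2.2390e-04 -3.3586e-04
  eq          0.5967 1.2254e-04      9.678
  solve Keq expr → x = -1.1195e-04; check Q = 3.8230e-05
Then add 0.2334 M of G.
Step 3:
                   G          E          X
  init        0.8301 1.2254e-04      9.678
  Δ       -4.7921e-05 4.7921e-05 7.1882e-05
  eq            0.83 1.7046e-04      9.678
  solve Keq expr → x = 2.3961e-05; check Q = 3.8230e-05

Q₀ = 33.65; Q > K (proceeds reverse)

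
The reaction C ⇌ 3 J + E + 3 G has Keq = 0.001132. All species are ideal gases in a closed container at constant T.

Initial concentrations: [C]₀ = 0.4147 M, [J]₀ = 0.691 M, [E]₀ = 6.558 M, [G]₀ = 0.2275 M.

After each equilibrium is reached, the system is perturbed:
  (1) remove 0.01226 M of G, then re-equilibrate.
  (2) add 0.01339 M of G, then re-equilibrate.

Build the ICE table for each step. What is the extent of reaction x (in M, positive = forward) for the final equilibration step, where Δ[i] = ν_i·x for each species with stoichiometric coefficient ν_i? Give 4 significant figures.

Q₀ = 0.06143 vs Keq = 0.001132 ⇒ Q>K, reverse
Step 1:
                    C           J           E           G
  Initial      0.4147       0.691       6.558      0.2275
  Change      0.04931     -0.1479    -0.04931     -0.1479
  Equil         0.464      0.5431       6.509     0.07957
  solve Keq expr → x = -0.04931; check Q = 0.001132
Then remove 0.01226 M of G.
Step 2:
                    C           J           E           G
  Initial       0.464      0.5431       6.509     0.06731
  Change    -0.003511     0.01053    0.003511     0.01053
  Equil        0.4605      0.5536       6.512     0.07785
  solve Keq expr → x = 0.003511; check Q = 0.001132
Then add 0.01339 M of G.
Step 3:
                    C           J           E           G
  Initial      0.4605      0.5536       6.512     0.09124
  Change     0.003834     -0.0115   -0.003834     -0.0115
  Equil        0.4643      0.5421       6.508     0.07974
  solve Keq expr → x = -0.003834; check Q = 0.001132

x = -0.003834 M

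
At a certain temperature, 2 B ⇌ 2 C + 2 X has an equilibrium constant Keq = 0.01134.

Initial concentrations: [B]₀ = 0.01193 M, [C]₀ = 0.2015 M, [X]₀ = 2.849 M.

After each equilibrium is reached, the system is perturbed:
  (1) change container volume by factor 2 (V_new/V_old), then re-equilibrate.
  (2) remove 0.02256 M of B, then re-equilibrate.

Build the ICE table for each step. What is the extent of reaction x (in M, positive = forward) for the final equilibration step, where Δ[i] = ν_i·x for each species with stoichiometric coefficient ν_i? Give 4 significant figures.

x = -8.3164e-04 M

Q₀ = 2316 vs Keq = 0.01134 ⇒ Q>K, reverse
Step 1:
                   B          C          X
  init       0.01193     0.2015      2.849
  Δ           0.1933    -0.1933    -0.1933
  eq          0.2052   0.008228      2.656
  solve Keq expr → x = -0.09664; check Q = 0.01134
Then change container volume by factor 2 (V_new/V_old).
Step 2:
                   B          C          X
  init        0.1026   0.004114      1.328
  Δ        -0.003788   0.003788   0.003788
  eq         0.09881   0.007902      1.332
  solve Keq expr → x = 0.001894; check Q = 0.01134
Then remove 0.02256 M of B.
Step 3:
                   B          C          X
  init       0.07625   0.007902      1.332
  Δ         0.001663  -0.001663  -0.001663
  eq         0.07792   0.006239       1.33
  solve Keq expr → x = -8.3164e-04; check Q = 0.01134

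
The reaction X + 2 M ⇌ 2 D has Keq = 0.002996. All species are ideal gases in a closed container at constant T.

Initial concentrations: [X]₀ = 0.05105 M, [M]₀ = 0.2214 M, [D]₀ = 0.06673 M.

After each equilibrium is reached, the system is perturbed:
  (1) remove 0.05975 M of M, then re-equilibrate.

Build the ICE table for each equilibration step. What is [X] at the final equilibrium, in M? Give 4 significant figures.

[X]_eq = 0.08265 M

Q₀ = 1.779 vs Keq = 0.002996 ⇒ Q>K, reverse
Step 1:
                    X           M           D
  Initial     0.05105      0.2214     0.06673
  Change      0.03114     0.06228    -0.06228
  Equil       0.08219      0.2837    0.004451
  solve Keq expr → x = -0.03114; check Q = 0.002996
Then remove 0.05975 M of M.
Step 2:
                    X           M           D
  Initial     0.08219      0.2239    0.004451
  Change   4.5674e-04  9.1347e-04 -9.1347e-04
  Equil       0.08265      0.2248    0.003538
  solve Keq expr → x = -4.5674e-04; check Q = 0.002996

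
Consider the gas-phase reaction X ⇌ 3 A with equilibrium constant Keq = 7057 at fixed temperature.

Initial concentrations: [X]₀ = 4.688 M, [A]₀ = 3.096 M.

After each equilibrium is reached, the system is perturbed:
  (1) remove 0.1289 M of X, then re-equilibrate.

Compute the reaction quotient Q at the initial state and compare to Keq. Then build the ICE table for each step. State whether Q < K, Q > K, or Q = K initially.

Q₀ = 6.33 vs Keq = 7057 ⇒ Q<K, forward
Step 1:
                    X           A
  init          4.688       3.096
  Δ            -4.154       12.46
  eq           0.5337       15.56
  solve Keq expr → x = 4.154; check Q = 7057
Then remove 0.1289 M of X.
Step 2:
                    X           A
  init         0.4048       15.56
  Δ           0.09893     -0.2968
  eq           0.5038       15.26
  solve Keq expr → x = -0.09893; check Q = 7057

Q₀ = 6.33; Q < K (proceeds forward)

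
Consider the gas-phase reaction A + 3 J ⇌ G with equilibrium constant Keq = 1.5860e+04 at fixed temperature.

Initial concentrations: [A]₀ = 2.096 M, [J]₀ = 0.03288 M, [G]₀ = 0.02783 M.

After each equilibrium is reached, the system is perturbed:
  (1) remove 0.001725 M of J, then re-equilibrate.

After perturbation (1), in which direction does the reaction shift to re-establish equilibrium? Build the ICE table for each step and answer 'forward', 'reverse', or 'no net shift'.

Q₀ = 373.5 vs Keq = 1.5860e+04 ⇒ Q<K, forward
Step 1:
                  A         J         G
  Initial     2.096   0.03288   0.02783
  Change  -0.007553  -0.02266  0.007553
  Equil       2.088   0.01022   0.03538
  solve Keq expr → x = 0.007553; check Q = 1.5860e+04
Then remove 0.001725 M of J.
Step 2:
                  A         J         G
  Initial     2.088  0.008497   0.03538
  Change  5.5673e-04   0.00167 -5.5673e-04
  Equil       2.089   0.01017   0.03483
  solve Keq expr → x = -5.5673e-04; check Q = 1.5860e+04

Direction: reverse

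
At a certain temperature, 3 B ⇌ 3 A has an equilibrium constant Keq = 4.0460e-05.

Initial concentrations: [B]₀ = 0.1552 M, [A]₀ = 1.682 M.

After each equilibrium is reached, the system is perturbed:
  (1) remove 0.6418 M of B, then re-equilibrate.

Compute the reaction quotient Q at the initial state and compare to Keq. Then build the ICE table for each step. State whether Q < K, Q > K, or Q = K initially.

Q₀ = 1273 vs Keq = 4.0460e-05 ⇒ Q>K, reverse
Step 1:
                   B          A
  I           0.1552      1.682
  C            1.621     -1.621
  E            1.776    0.06098
  solve Keq expr → x = -0.5403; check Q = 4.0460e-05
Then remove 0.6418 M of B.
Step 2:
                   B          A
  I            1.134    0.06098
  C           0.0213    -0.0213
  E            1.156    0.03968
  solve Keq expr → x = -0.007101; check Q = 4.0460e-05

Q₀ = 1273; Q > K (proceeds reverse)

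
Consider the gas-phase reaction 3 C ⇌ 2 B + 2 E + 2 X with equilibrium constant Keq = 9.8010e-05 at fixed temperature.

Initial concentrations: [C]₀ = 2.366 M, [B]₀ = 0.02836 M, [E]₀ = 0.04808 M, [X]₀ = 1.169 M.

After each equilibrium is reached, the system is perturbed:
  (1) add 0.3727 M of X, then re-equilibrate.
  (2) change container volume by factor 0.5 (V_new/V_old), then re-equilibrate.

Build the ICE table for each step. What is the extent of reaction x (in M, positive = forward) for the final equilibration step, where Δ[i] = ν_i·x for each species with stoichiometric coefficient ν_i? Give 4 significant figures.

x = -0.05316 M

Q₀ = 1.9183e-07 vs Keq = 9.8010e-05 ⇒ Q<K, forward
Step 1:
                    C           B           E           X
  init          2.366     0.02836     0.04808       1.169
  Δ           -0.1795      0.1197      0.1197      0.1197
  eq            2.186       0.148      0.1678       1.289
  solve Keq expr → x = 0.05984; check Q = 9.8010e-05
Then add 0.3727 M of X.
Step 2:
                    C           B           E           X
  init          2.186       0.148      0.1678       1.661
  Δ           0.02527    -0.01684    -0.01684    -0.01684
  eq            2.212      0.1312      0.1509       1.645
  solve Keq expr → x = -0.008422; check Q = 9.8010e-05
Then change container volume by factor 0.5 (V_new/V_old).
Step 3:
                    C           B           E           X
  init          4.423      0.2624      0.3018       3.289
  Δ            0.1595     -0.1063     -0.1063     -0.1063
  eq            4.583      0.1561      0.1955       3.183
  solve Keq expr → x = -0.05316; check Q = 9.8010e-05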